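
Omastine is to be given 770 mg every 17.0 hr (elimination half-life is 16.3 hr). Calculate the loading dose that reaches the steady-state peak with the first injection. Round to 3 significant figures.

1500 mg

k = ln 2 / 16.3 = 0.04252 hr⁻¹
Accumulation ratio R = 1 / (1 − e^(−kτ)) = 1 / (1 − e^(−0.04252×17.0)) = 1 / (1 − 0.4853) = 1.943
Loading dose = maintenance dose × R = 770 × 1.943 ≈ 1500 mg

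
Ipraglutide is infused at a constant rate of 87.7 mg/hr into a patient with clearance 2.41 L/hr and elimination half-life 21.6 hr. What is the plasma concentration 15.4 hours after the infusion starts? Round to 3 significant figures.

Css = rate / CL = 87.7 / 2.41 = 36.39 µg/mL
k = ln 2 / 21.6 = 0.03209 hr⁻¹
C(t) = Css (1 − e^(−kt)) = 36.39 × (1 − e^(−0.4942)) = 36.39 × 0.3899 ≈ 14.2 µg/mL

14.2 µg/mL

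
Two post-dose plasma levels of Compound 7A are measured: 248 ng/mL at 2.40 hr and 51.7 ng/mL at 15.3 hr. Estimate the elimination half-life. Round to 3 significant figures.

5.70 hours

k = ln(C₁/C₂) / (t₂ − t₁) = ln(248/51.7) / (15.3 − 2.40)
  = 1.568 / 12.90 = 0.1215 hr⁻¹
t½ = ln 2 / k = ln 2 / 0.1215 ≈ 5.70 hours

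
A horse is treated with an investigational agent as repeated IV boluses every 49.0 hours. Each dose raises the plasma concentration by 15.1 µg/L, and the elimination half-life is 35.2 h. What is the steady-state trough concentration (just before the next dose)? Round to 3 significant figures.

9.30 µg/L

k = ln 2 / 35.2 = 0.01969 h⁻¹
Fraction remaining after one interval: e^(−kτ) = e^(−0.01969 × 49.0) = 0.3810
R = 1 / (1 − 0.3810) = 1.616
Css,max = 15.1 × 1.616 = 24.40 µg/L
Css,min = Css,max × e^(−kτ) = 24.40 × 0.3810 ≈ 9.30 µg/L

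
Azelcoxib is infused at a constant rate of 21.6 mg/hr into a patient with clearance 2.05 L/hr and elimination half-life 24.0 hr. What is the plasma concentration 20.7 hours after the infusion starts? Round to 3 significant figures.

4.74 mg/L

Css = rate / CL = 21.6 / 2.05 = 10.54 mg/L
k = ln 2 / 24.0 = 0.02888 hr⁻¹
C(t) = Css (1 − e^(−kt)) = 10.54 × (1 − e^(−0.5978)) = 10.54 × 0.4500 ≈ 4.74 mg/L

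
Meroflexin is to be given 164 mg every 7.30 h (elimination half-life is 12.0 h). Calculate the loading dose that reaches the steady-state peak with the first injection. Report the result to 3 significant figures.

477 mg

k = ln 2 / 12.0 = 0.05776 h⁻¹
Accumulation ratio R = 1 / (1 − e^(−kτ)) = 1 / (1 − e^(−0.05776×7.30)) = 1 / (1 − 0.6560) = 2.907
Loading dose = maintenance dose × R = 164 × 2.907 ≈ 477 mg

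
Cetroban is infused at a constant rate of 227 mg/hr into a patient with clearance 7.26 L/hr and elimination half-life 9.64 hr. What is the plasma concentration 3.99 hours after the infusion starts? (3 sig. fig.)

7.80 mg/L

Css = rate / CL = 227 / 7.26 = 31.27 mg/L
k = ln 2 / 9.64 = 0.07190 hr⁻¹
C(t) = Css (1 − e^(−kt)) = 31.27 × (1 − e^(−0.2869)) = 31.27 × 0.2494 ≈ 7.80 mg/L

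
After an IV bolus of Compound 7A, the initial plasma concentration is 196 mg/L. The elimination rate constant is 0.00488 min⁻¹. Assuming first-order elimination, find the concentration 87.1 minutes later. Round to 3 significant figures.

128 mg/L

C(t) = C₀ e^(−kt) = 196 × e^(−0.004880 × 87.1) = 196 × e^(−0.4250) = 196 × 0.6537 ≈ 128 mg/L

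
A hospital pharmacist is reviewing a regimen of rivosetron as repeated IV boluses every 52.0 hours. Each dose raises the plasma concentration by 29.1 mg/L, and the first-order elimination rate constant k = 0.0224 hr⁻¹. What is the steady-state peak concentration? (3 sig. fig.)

Fraction remaining after one interval: e^(−kτ) = e^(−0.02240 × 52.0) = 0.3120
R = 1 / (1 − 0.3120) = 1.453
Css,max = 29.1 × 1.453 ≈ 42.3 mg/L

42.3 mg/L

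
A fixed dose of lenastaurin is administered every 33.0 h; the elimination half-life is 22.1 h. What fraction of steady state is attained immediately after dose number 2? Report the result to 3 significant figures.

0.874

k = ln 2 / 22.1 = 0.03136 h⁻¹
f_n = 1 − e^(−nkτ) = 1 − e^(−2 × 0.03136 × 33.0) = 1 − e^(−2.070) = 1 − 0.1262 ≈ 0.874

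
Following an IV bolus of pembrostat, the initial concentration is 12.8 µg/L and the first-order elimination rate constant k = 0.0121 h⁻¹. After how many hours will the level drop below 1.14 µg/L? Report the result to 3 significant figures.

C(t) = C₀ e^(−kt)  ⇒  t = ln(C₀/C) / k
t = ln(12.8/1.14) / 0.01210 = 2.418 / 0.01210 ≈ 200 hours

200 hours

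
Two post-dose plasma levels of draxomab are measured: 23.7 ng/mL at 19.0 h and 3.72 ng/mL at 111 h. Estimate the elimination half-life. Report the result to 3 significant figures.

34.4 hours

k = ln(C₁/C₂) / (t₂ − t₁) = ln(23.7/3.72) / (111 − 19.0)
  = 1.852 / 92.00 = 0.02013 h⁻¹
t½ = ln 2 / k = ln 2 / 0.02013 ≈ 34.4 hours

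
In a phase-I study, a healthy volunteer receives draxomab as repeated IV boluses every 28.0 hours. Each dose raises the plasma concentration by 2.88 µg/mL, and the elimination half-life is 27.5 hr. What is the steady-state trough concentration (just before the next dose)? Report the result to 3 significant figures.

2.81 µg/mL

k = ln 2 / 27.5 = 0.02521 hr⁻¹
Fraction remaining after one interval: e^(−kτ) = e^(−0.02521 × 28.0) = 0.4937
R = 1 / (1 − 0.4937) = 1.975
Css,max = 2.88 × 1.975 = 5.689 µg/mL
Css,min = Css,max × e^(−kτ) = 5.689 × 0.4937 ≈ 2.81 µg/mL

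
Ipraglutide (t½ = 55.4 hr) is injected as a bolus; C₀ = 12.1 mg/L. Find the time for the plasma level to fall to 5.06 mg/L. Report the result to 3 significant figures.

k = ln 2 / 55.4 = 0.01251 hr⁻¹
C(t) = C₀ e^(−kt)  ⇒  t = ln(C₀/C) / k
t = ln(12.1/5.06) / 0.01251 = 0.8718 / 0.01251 ≈ 69.7 hours

69.7 hours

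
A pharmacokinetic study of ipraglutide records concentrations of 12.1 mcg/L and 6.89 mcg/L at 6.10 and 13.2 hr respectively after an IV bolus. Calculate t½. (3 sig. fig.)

8.74 hours

k = ln(C₁/C₂) / (t₂ − t₁) = ln(12.1/6.89) / (13.2 − 6.10)
  = 0.5631 / 7.100 = 0.07931 hr⁻¹
t½ = ln 2 / k = ln 2 / 0.07931 ≈ 8.74 hours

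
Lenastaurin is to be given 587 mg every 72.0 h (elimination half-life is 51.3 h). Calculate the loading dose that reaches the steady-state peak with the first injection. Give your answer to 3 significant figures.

k = ln 2 / 51.3 = 0.01351 h⁻¹
Accumulation ratio R = 1 / (1 − e^(−kτ)) = 1 / (1 − e^(−0.01351×72.0)) = 1 / (1 − 0.3780) = 1.608
Loading dose = maintenance dose × R = 587 × 1.608 ≈ 944 mg

944 mg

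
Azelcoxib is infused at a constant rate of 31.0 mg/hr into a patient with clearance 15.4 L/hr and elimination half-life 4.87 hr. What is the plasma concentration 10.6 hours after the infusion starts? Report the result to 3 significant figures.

Css = rate / CL = 31.0 / 15.4 = 2.013 mg/L
k = ln 2 / 4.87 = 0.1423 hr⁻¹
C(t) = Css (1 − e^(−kt)) = 2.013 × (1 − e^(−1.509)) = 2.013 × 0.7788 ≈ 1.57 mg/L

1.57 mg/L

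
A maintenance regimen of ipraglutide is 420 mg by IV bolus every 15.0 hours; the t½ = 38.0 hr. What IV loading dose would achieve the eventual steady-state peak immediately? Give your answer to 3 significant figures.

k = ln 2 / 38.0 = 0.01824 hr⁻¹
Accumulation ratio R = 1 / (1 − e^(−kτ)) = 1 / (1 − e^(−0.01824×15.0)) = 1 / (1 − 0.7606) = 4.178
Loading dose = maintenance dose × R = 420 × 4.178 ≈ 1750 mg

1750 mg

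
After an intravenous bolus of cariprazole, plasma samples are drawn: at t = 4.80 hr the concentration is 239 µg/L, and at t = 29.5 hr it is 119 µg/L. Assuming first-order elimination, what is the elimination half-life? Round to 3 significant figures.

k = ln(C₁/C₂) / (t₂ − t₁) = ln(239/119) / (29.5 − 4.80)
  = 0.6973 / 24.70 = 0.02823 hr⁻¹
t½ = ln 2 / k = ln 2 / 0.02823 ≈ 24.6 hours

24.6 hours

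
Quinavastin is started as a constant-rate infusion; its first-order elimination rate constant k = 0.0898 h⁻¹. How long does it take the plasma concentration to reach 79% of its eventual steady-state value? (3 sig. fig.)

17.4 hours

f = 1 − e^(−kt)  ⇒  t = −ln(1 − f) / k
t = −ln(1 − 0.79) / 0.08980 = 1.561 / 0.08980 ≈ 17.4 hours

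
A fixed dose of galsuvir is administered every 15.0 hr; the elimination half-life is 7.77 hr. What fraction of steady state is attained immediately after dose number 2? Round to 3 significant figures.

k = ln 2 / 7.77 = 0.08921 hr⁻¹
f_n = 1 − e^(−nkτ) = 1 − e^(−2 × 0.08921 × 15.0) = 1 − e^(−2.676) = 1 − 0.06882 ≈ 0.931

0.931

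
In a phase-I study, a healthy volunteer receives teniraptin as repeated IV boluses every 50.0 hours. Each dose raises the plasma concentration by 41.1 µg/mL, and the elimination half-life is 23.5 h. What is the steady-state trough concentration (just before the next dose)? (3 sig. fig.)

k = ln 2 / 23.5 = 0.02950 h⁻¹
Fraction remaining after one interval: e^(−kτ) = e^(−0.02950 × 50.0) = 0.2288
R = 1 / (1 − 0.2288) = 1.297
Css,max = 41.1 × 1.297 = 53.30 µg/mL
Css,min = Css,max × e^(−kτ) = 53.30 × 0.2288 ≈ 12.2 µg/mL

12.2 µg/mL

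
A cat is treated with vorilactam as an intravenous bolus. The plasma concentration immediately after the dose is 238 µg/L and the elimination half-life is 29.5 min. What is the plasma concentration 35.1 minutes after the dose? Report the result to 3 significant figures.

k = ln 2 / 29.5 = 0.02350 min⁻¹
35.1 min is 1.190 half-lives, so C = 238 × (1/2)^1.190 = 238 × 0.4384 ≈ 104 µg/L

104 µg/L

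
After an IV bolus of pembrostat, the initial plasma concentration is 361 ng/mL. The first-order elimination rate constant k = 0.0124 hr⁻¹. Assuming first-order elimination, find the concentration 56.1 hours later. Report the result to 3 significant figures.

C(t) = C₀ e^(−kt) = 361 × e^(−0.01240 × 56.1) = 361 × e^(−0.6956) = 361 × 0.4988 ≈ 180 ng/mL

180 ng/mL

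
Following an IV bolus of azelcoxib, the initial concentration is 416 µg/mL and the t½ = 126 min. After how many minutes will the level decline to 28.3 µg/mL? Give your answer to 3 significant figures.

489 minutes

k = ln 2 / 126 = 0.005501 min⁻¹
C(t) = C₀ e^(−kt)  ⇒  t = ln(C₀/C) / k
t = ln(416/28.3) / 0.005501 = 2.688 / 0.005501 ≈ 489 minutes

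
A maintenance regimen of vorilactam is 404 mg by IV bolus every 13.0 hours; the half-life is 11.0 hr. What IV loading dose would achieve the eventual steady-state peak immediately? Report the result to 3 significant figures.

722 mg

k = ln 2 / 11.0 = 0.06301 hr⁻¹
Accumulation ratio R = 1 / (1 − e^(−kτ)) = 1 / (1 − e^(−0.06301×13.0)) = 1 / (1 − 0.4408) = 1.788
Loading dose = maintenance dose × R = 404 × 1.788 ≈ 722 mg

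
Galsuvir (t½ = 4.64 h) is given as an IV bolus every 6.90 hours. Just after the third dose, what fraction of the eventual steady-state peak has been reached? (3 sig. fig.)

k = ln 2 / 4.64 = 0.1494 h⁻¹
f_n = 1 − e^(−nkτ) = 1 − e^(−3 × 0.1494 × 6.90) = 1 − e^(−3.092) = 1 − 0.04540 ≈ 0.955

0.955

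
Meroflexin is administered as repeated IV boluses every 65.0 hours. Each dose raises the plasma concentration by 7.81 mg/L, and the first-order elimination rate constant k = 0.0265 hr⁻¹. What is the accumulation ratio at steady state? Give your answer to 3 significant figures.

1.22

Fraction remaining after one interval: e^(−kτ) = e^(−0.02650 × 65.0) = 0.1786
R = 1 / (1 − 0.1786) = 1 / 0.8214 ≈ 1.22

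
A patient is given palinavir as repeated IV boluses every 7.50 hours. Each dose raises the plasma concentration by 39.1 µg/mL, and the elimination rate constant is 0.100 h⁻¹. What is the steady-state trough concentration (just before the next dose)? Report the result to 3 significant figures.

Fraction remaining after one interval: e^(−kτ) = e^(−0.1000 × 7.50) = 0.4724
R = 1 / (1 − 0.4724) = 1.895
Css,max = 39.1 × 1.895 = 74.10 µg/mL
Css,min = Css,max × e^(−kτ) = 74.10 × 0.4724 ≈ 35.0 µg/mL

35.0 µg/mL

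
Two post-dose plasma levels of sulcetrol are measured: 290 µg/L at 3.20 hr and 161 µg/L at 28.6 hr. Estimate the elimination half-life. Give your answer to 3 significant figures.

29.9 hours

k = ln(C₁/C₂) / (t₂ − t₁) = ln(290/161) / (28.6 − 3.20)
  = 0.5885 / 25.40 = 0.02317 hr⁻¹
t½ = ln 2 / k = ln 2 / 0.02317 ≈ 29.9 hours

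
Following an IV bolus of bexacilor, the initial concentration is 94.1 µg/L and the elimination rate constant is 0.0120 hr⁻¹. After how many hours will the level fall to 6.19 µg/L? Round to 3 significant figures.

227 hours

C(t) = C₀ e^(−kt)  ⇒  t = ln(C₀/C) / k
t = ln(94.1/6.19) / 0.01200 = 2.721 / 0.01200 ≈ 227 hours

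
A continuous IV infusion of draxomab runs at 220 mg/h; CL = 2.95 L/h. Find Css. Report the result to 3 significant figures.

74.6 µg/mL

Css = infusion rate / CL = 220 / 2.95 ≈ 74.6 µg/mL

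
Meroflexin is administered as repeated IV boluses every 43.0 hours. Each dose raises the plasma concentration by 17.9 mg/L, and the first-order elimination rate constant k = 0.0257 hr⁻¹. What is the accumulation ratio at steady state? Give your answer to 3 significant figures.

1.50

Fraction remaining after one interval: e^(−kτ) = e^(−0.02570 × 43.0) = 0.3312
R = 1 / (1 − 0.3312) = 1 / 0.6688 ≈ 1.50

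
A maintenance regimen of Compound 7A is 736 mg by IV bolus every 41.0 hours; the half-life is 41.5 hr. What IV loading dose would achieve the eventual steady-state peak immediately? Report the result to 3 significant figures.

1480 mg

k = ln 2 / 41.5 = 0.01670 hr⁻¹
Accumulation ratio R = 1 / (1 − e^(−kτ)) = 1 / (1 − e^(−0.01670×41.0)) = 1 / (1 − 0.5042) = 2.017
Loading dose = maintenance dose × R = 736 × 2.017 ≈ 1480 mg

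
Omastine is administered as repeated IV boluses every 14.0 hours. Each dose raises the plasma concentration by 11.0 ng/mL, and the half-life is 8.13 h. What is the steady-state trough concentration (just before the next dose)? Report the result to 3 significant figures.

k = ln 2 / 8.13 = 0.08526 h⁻¹
Fraction remaining after one interval: e^(−kτ) = e^(−0.08526 × 14.0) = 0.3031
R = 1 / (1 − 0.3031) = 1.435
Css,max = 11.0 × 1.435 = 15.78 ng/mL
Css,min = Css,max × e^(−kτ) = 15.78 × 0.3031 ≈ 4.78 ng/mL

4.78 ng/mL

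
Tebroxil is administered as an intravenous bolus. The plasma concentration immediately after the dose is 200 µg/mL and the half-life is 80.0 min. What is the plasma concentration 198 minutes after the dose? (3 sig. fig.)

36.0 µg/mL

k = ln 2 / 80.0 = 0.008664 min⁻¹
198 min is 2.475 half-lives, so C = 200 × (1/2)^2.475 = 200 × 0.1799 ≈ 36.0 µg/mL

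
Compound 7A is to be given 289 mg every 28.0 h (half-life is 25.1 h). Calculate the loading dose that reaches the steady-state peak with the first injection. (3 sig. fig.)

537 mg

k = ln 2 / 25.1 = 0.02762 h⁻¹
Accumulation ratio R = 1 / (1 − e^(−kτ)) = 1 / (1 − e^(−0.02762×28.0)) = 1 / (1 − 0.4615) = 1.857
Loading dose = maintenance dose × R = 289 × 1.857 ≈ 537 mg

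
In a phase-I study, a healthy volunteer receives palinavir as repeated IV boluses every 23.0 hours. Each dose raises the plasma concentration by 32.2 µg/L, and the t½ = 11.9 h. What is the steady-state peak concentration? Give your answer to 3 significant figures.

k = ln 2 / 11.9 = 0.05825 h⁻¹
Fraction remaining after one interval: e^(−kτ) = e^(−0.05825 × 23.0) = 0.2619
R = 1 / (1 − 0.2619) = 1.355
Css,max = 32.2 × 1.355 ≈ 43.6 µg/L

43.6 µg/L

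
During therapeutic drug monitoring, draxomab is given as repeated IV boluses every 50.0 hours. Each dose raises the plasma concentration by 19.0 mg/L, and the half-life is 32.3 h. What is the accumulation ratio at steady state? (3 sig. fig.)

1.52

k = ln 2 / 32.3 = 0.02146 h⁻¹
Fraction remaining after one interval: e^(−kτ) = e^(−0.02146 × 50.0) = 0.3420
R = 1 / (1 − 0.3420) = 1 / 0.6580 ≈ 1.52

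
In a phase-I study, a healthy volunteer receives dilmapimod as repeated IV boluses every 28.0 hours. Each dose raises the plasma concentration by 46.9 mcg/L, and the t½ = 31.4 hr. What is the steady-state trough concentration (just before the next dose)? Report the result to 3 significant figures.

k = ln 2 / 31.4 = 0.02207 hr⁻¹
Fraction remaining after one interval: e^(−kτ) = e^(−0.02207 × 28.0) = 0.5390
R = 1 / (1 − 0.5390) = 2.169
Css,max = 46.9 × 2.169 = 101.7 mcg/L
Css,min = Css,max × e^(−kτ) = 101.7 × 0.5390 ≈ 54.8 mcg/L

54.8 mcg/L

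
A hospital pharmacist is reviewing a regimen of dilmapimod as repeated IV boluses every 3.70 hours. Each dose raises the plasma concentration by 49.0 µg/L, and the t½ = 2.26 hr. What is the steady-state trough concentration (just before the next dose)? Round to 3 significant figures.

k = ln 2 / 2.26 = 0.3067 hr⁻¹
Fraction remaining after one interval: e^(−kτ) = e^(−0.3067 × 3.70) = 0.3215
R = 1 / (1 − 0.3215) = 1.474
Css,max = 49.0 × 1.474 = 72.22 µg/L
Css,min = Css,max × e^(−kτ) = 72.22 × 0.3215 ≈ 23.2 µg/L

23.2 µg/L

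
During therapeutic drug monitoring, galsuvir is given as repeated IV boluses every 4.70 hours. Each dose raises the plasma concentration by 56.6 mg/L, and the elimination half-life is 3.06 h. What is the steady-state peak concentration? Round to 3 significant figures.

k = ln 2 / 3.06 = 0.2265 h⁻¹
Fraction remaining after one interval: e^(−kτ) = e^(−0.2265 × 4.70) = 0.3449
R = 1 / (1 − 0.3449) = 1.526
Css,max = 56.6 × 1.526 ≈ 86.4 mg/L

86.4 mg/L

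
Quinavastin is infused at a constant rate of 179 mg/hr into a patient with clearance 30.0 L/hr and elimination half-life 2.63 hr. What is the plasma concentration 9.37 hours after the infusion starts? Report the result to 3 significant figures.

Css = rate / CL = 179 / 30.0 = 5.967 mg/L
k = ln 2 / 2.63 = 0.2636 hr⁻¹
C(t) = Css (1 − e^(−kt)) = 5.967 × (1 − e^(−2.470)) = 5.967 × 0.9154 ≈ 5.46 mg/L

5.46 mg/L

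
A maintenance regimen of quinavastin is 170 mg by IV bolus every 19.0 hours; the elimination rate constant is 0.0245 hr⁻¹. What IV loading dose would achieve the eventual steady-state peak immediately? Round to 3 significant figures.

457 mg

Accumulation ratio R = 1 / (1 − e^(−kτ)) = 1 / (1 − e^(−0.02450×19.0)) = 1 / (1 − 0.6278) = 2.687
Loading dose = maintenance dose × R = 170 × 2.687 ≈ 457 mg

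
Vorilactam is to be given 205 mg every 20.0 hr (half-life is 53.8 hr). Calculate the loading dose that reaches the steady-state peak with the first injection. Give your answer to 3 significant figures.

k = ln 2 / 53.8 = 0.01288 hr⁻¹
Accumulation ratio R = 1 / (1 − e^(−kτ)) = 1 / (1 − e^(−0.01288×20.0)) = 1 / (1 − 0.7728) = 4.402
Loading dose = maintenance dose × R = 205 × 4.402 ≈ 902 mg

902 mg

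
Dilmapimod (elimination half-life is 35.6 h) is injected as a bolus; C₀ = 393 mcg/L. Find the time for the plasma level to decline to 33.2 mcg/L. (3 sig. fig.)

127 hours

k = ln 2 / 35.6 = 0.01947 h⁻¹
C(t) = C₀ e^(−kt)  ⇒  t = ln(C₀/C) / k
t = ln(393/33.2) / 0.01947 = 2.471 / 0.01947 ≈ 127 hours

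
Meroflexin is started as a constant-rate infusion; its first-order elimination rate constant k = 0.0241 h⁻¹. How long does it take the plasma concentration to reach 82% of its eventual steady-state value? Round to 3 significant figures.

71.2 hours

f = 1 − e^(−kt)  ⇒  t = −ln(1 − f) / k
t = −ln(1 − 0.82) / 0.02410 = 1.715 / 0.02410 ≈ 71.2 hours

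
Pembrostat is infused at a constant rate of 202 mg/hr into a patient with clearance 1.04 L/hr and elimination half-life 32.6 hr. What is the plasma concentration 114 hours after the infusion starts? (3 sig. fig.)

Css = rate / CL = 202 / 1.04 = 194.2 µg/mL
k = ln 2 / 32.6 = 0.02126 hr⁻¹
C(t) = Css (1 − e^(−kt)) = 194.2 × (1 − e^(−2.424)) = 194.2 × 0.9114 ≈ 177 µg/mL

177 µg/mL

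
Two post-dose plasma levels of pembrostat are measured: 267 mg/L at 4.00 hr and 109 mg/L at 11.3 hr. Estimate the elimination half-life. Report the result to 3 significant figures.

5.65 hours

k = ln(C₁/C₂) / (t₂ − t₁) = ln(267/109) / (11.3 − 4.00)
  = 0.8959 / 7.300 = 0.1227 hr⁻¹
t½ = ln 2 / k = ln 2 / 0.1227 ≈ 5.65 hours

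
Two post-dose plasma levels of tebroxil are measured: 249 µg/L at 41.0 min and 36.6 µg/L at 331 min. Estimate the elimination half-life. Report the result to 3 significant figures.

105 minutes

k = ln(C₁/C₂) / (t₂ − t₁) = ln(249/36.6) / (331 − 41.0)
  = 1.917 / 290.0 = 0.006612 min⁻¹
t½ = ln 2 / k = ln 2 / 0.006612 ≈ 105 minutes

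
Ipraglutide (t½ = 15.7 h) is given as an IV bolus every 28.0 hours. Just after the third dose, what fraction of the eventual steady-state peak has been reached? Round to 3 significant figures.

0.975

k = ln 2 / 15.7 = 0.04415 h⁻¹
f_n = 1 − e^(−nkτ) = 1 − e^(−3 × 0.04415 × 28.0) = 1 − e^(−3.709) = 1 − 0.02451 ≈ 0.975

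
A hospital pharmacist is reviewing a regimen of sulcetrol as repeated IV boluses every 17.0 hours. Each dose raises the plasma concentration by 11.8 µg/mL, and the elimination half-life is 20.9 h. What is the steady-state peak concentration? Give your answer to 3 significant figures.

27.4 µg/mL

k = ln 2 / 20.9 = 0.03316 h⁻¹
Fraction remaining after one interval: e^(−kτ) = e^(−0.03316 × 17.0) = 0.5690
R = 1 / (1 − 0.5690) = 2.320
Css,max = 11.8 × 2.320 ≈ 27.4 µg/mL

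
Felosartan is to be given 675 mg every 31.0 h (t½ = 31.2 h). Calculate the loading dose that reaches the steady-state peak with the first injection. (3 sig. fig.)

1360 mg

k = ln 2 / 31.2 = 0.02222 h⁻¹
Accumulation ratio R = 1 / (1 − e^(−kτ)) = 1 / (1 − e^(−0.02222×31.0)) = 1 / (1 − 0.5022) = 2.009
Loading dose = maintenance dose × R = 675 × 2.009 ≈ 1360 mg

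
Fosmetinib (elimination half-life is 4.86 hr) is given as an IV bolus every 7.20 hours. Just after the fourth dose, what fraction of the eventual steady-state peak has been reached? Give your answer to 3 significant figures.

k = ln 2 / 4.86 = 0.1426 hr⁻¹
f_n = 1 − e^(−nkτ) = 1 − e^(−4 × 0.1426 × 7.20) = 1 − e^(−4.108) = 1 − 0.01645 ≈ 0.984

0.984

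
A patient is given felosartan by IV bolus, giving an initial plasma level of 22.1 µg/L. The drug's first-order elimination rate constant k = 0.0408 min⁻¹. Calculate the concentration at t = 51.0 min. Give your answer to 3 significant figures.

C(t) = C₀ e^(−kt) = 22.1 × e^(−0.04080 × 51.0) = 22.1 × e^(−2.081) = 22.1 × 0.1248 ≈ 2.76 µg/L

2.76 µg/L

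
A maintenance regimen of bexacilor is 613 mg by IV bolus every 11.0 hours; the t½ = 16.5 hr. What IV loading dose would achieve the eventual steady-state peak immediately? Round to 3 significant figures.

k = ln 2 / 16.5 = 0.04201 hr⁻¹
Accumulation ratio R = 1 / (1 − e^(−kτ)) = 1 / (1 − e^(−0.04201×11.0)) = 1 / (1 − 0.6300) = 2.702
Loading dose = maintenance dose × R = 613 × 2.702 ≈ 1660 mg

1660 mg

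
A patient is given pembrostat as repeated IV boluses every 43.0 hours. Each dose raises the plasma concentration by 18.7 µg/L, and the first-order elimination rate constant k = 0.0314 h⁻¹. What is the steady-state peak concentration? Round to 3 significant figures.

25.2 µg/L

Fraction remaining after one interval: e^(−kτ) = e^(−0.03140 × 43.0) = 0.2592
R = 1 / (1 − 0.2592) = 1.350
Css,max = 18.7 × 1.350 ≈ 25.2 µg/L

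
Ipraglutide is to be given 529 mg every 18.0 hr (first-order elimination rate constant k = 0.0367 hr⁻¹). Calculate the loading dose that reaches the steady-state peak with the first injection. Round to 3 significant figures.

1090 mg

Accumulation ratio R = 1 / (1 − e^(−kτ)) = 1 / (1 − e^(−0.03670×18.0)) = 1 / (1 − 0.5165) = 2.068
Loading dose = maintenance dose × R = 529 × 2.068 ≈ 1090 mg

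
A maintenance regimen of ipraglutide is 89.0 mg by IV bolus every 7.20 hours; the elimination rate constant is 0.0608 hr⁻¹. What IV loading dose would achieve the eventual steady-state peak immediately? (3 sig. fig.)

Accumulation ratio R = 1 / (1 − e^(−kτ)) = 1 / (1 − e^(−0.06080×7.20)) = 1 / (1 − 0.6455) = 2.821
Loading dose = maintenance dose × R = 89.0 × 2.821 ≈ 251 mg

251 mg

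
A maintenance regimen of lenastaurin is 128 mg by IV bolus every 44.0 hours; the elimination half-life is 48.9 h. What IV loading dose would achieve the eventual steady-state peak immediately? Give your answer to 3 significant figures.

k = ln 2 / 48.9 = 0.01417 h⁻¹
Accumulation ratio R = 1 / (1 − e^(−kτ)) = 1 / (1 − e^(−0.01417×44.0)) = 1 / (1 − 0.5360) = 2.155
Loading dose = maintenance dose × R = 128 × 2.155 ≈ 276 mg

276 mg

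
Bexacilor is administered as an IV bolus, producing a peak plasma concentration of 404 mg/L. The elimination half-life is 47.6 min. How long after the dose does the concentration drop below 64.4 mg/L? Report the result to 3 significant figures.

126 minutes

k = ln 2 / 47.6 = 0.01456 min⁻¹
C(t) = C₀ e^(−kt)  ⇒  t = ln(C₀/C) / k
t = ln(404/64.4) / 0.01456 = 1.836 / 0.01456 ≈ 126 minutes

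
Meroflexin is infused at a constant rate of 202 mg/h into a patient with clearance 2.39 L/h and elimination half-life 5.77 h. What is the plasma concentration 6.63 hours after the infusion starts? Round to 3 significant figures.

46.4 mg/L

Css = rate / CL = 202 / 2.39 = 84.52 mg/L
k = ln 2 / 5.77 = 0.1201 h⁻¹
C(t) = Css (1 − e^(−kt)) = 84.52 × (1 − e^(−0.7965)) = 84.52 × 0.5491 ≈ 46.4 mg/L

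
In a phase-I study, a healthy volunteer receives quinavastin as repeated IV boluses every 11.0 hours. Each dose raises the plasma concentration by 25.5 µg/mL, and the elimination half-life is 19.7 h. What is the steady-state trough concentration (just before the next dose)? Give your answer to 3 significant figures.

54.0 µg/mL

k = ln 2 / 19.7 = 0.03519 h⁻¹
Fraction remaining after one interval: e^(−kτ) = e^(−0.03519 × 11.0) = 0.6791
R = 1 / (1 − 0.6791) = 3.116
Css,max = 25.5 × 3.116 = 79.46 µg/mL
Css,min = Css,max × e^(−kτ) = 79.46 × 0.6791 ≈ 54.0 µg/mL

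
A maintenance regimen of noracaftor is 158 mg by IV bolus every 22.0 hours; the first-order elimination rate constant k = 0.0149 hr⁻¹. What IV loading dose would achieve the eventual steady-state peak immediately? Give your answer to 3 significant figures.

565 mg

Accumulation ratio R = 1 / (1 − e^(−kτ)) = 1 / (1 − e^(−0.01490×22.0)) = 1 / (1 − 0.7205) = 3.578
Loading dose = maintenance dose × R = 158 × 3.578 ≈ 565 mg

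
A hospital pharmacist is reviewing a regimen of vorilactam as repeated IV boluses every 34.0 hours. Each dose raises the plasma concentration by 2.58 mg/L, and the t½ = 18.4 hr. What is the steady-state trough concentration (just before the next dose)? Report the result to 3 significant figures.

k = ln 2 / 18.4 = 0.03767 hr⁻¹
Fraction remaining after one interval: e^(−kτ) = e^(−0.03767 × 34.0) = 0.2778
R = 1 / (1 − 0.2778) = 1.385
Css,max = 2.58 × 1.385 = 3.572 mg/L
Css,min = Css,max × e^(−kτ) = 3.572 × 0.2778 ≈ 0.992 mg/L

0.992 mg/L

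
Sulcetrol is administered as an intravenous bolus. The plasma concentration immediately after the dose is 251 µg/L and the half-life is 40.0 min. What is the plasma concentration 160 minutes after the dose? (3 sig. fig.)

15.7 µg/L

k = ln 2 / 40.0 = 0.01733 min⁻¹
C(t) = C₀ e^(−kt) = 251 × e^(−0.01733 × 160) = 251 × e^(−2.773) = 251 × 0.06250 ≈ 15.7 µg/L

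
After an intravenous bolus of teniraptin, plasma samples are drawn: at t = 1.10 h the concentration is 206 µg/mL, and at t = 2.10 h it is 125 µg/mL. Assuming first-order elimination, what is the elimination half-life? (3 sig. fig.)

1.39 hours

k = ln(C₁/C₂) / (t₂ − t₁) = ln(206/125) / (2.10 − 1.10)
  = 0.4996 / 1.000 = 0.4996 h⁻¹
t½ = ln 2 / k = ln 2 / 0.4996 ≈ 1.39 hours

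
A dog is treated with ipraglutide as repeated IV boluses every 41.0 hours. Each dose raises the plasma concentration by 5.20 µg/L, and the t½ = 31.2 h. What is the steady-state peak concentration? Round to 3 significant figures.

k = ln 2 / 31.2 = 0.02222 h⁻¹
Fraction remaining after one interval: e^(−kτ) = e^(−0.02222 × 41.0) = 0.4022
R = 1 / (1 − 0.4022) = 1.673
Css,max = 5.20 × 1.673 ≈ 8.70 µg/L

8.70 µg/L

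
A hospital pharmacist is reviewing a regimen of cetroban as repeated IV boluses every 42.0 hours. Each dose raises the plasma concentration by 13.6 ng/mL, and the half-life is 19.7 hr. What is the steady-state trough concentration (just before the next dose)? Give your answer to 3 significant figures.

k = ln 2 / 19.7 = 0.03519 hr⁻¹
Fraction remaining after one interval: e^(−kτ) = e^(−0.03519 × 42.0) = 0.2281
R = 1 / (1 − 0.2281) = 1.296
Css,max = 13.6 × 1.296 = 17.62 ng/mL
Css,min = Css,max × e^(−kτ) = 17.62 × 0.2281 ≈ 4.02 ng/mL

4.02 ng/mL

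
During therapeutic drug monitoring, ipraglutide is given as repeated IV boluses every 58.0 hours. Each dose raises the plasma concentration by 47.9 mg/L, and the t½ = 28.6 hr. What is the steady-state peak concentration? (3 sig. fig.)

k = ln 2 / 28.6 = 0.02424 hr⁻¹
Fraction remaining after one interval: e^(−kτ) = e^(−0.02424 × 58.0) = 0.2452
R = 1 / (1 − 0.2452) = 1.325
Css,max = 47.9 × 1.325 ≈ 63.5 mg/L

63.5 mg/L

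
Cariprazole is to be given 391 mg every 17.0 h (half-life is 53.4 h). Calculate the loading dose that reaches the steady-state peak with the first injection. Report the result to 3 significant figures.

1970 mg

k = ln 2 / 53.4 = 0.01298 h⁻¹
Accumulation ratio R = 1 / (1 − e^(−kτ)) = 1 / (1 − e^(−0.01298×17.0)) = 1 / (1 − 0.8020) = 5.050
Loading dose = maintenance dose × R = 391 × 5.050 ≈ 1970 mg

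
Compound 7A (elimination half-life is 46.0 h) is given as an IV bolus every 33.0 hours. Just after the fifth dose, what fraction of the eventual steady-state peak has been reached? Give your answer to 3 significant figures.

0.917

k = ln 2 / 46.0 = 0.01507 h⁻¹
f_n = 1 − e^(−nkτ) = 1 − e^(−5 × 0.01507 × 33.0) = 1 − e^(−2.486) = 1 − 0.08322 ≈ 0.917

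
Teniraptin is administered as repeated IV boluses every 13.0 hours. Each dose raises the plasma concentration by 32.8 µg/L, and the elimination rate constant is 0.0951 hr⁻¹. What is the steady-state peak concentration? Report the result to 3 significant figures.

46.2 µg/L

Fraction remaining after one interval: e^(−kτ) = e^(−0.09510 × 13.0) = 0.2905
R = 1 / (1 − 0.2905) = 1.409
Css,max = 32.8 × 1.409 ≈ 46.2 µg/L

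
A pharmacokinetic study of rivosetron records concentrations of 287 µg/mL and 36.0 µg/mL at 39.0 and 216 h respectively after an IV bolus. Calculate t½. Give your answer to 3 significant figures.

59.1 hours

k = ln(C₁/C₂) / (t₂ − t₁) = ln(287/36.0) / (216 − 39.0)
  = 2.076 / 177.0 = 0.01173 h⁻¹
t½ = ln 2 / k = ln 2 / 0.01173 ≈ 59.1 hours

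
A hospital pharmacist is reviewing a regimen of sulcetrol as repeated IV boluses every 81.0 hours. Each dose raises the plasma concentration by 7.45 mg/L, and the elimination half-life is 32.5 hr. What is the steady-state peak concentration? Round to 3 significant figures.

9.06 mg/L

k = ln 2 / 32.5 = 0.02133 hr⁻¹
Fraction remaining after one interval: e^(−kτ) = e^(−0.02133 × 81.0) = 0.1777
R = 1 / (1 − 0.1777) = 1.216
Css,max = 7.45 × 1.216 ≈ 9.06 mg/L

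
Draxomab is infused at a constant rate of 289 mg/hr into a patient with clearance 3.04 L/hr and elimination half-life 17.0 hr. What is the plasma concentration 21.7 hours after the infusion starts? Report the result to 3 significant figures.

Css = rate / CL = 289 / 3.04 = 95.07 mg/L
k = ln 2 / 17.0 = 0.04077 hr⁻¹
C(t) = Css (1 − e^(−kt)) = 95.07 × (1 − e^(−0.8848)) = 95.07 × 0.5872 ≈ 55.8 mg/L

55.8 mg/L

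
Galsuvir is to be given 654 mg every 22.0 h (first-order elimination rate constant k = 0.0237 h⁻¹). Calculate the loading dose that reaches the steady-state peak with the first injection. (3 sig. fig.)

1610 mg

Accumulation ratio R = 1 / (1 − e^(−kτ)) = 1 / (1 − e^(−0.02370×22.0)) = 1 / (1 − 0.5937) = 2.461
Loading dose = maintenance dose × R = 654 × 2.461 ≈ 1610 mg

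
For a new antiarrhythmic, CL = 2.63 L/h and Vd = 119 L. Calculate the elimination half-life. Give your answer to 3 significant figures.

k = CL / V = 2.63 / 119 = 0.02210 h⁻¹
t½ = ln 2 / k = ln 2 / 0.02210 ≈ 31.4 hours

31.4 hours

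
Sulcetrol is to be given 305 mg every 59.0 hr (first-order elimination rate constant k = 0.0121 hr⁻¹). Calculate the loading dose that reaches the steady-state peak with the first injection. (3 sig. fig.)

Accumulation ratio R = 1 / (1 − e^(−kτ)) = 1 / (1 − e^(−0.01210×59.0)) = 1 / (1 − 0.4897) = 1.960
Loading dose = maintenance dose × R = 305 × 1.960 ≈ 598 mg

598 mg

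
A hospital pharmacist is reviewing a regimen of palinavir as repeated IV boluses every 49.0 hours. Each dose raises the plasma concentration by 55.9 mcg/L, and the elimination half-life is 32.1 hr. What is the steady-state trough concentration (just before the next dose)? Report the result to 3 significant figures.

29.7 mcg/L

k = ln 2 / 32.1 = 0.02159 hr⁻¹
Fraction remaining after one interval: e^(−kτ) = e^(−0.02159 × 49.0) = 0.3471
R = 1 / (1 − 0.3471) = 1.532
Css,max = 55.9 × 1.532 = 85.62 mcg/L
Css,min = Css,max × e^(−kτ) = 85.62 × 0.3471 ≈ 29.7 mcg/L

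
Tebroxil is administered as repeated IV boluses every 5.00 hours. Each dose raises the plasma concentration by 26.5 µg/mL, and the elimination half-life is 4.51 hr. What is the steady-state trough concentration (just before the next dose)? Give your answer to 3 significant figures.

22.9 µg/mL

k = ln 2 / 4.51 = 0.1537 hr⁻¹
Fraction remaining after one interval: e^(−kτ) = e^(−0.1537 × 5.00) = 0.4637
R = 1 / (1 − 0.4637) = 1.865
Css,max = 26.5 × 1.865 = 49.42 µg/mL
Css,min = Css,max × e^(−kτ) = 49.42 × 0.4637 ≈ 22.9 µg/mL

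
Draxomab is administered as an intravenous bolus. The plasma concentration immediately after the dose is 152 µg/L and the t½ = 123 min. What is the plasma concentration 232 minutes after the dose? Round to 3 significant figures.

k = ln 2 / 123 = 0.005635 min⁻¹
232 min is 1.886 half-lives, so C = 152 × (1/2)^1.886 = 152 × 0.2705 ≈ 41.1 µg/L

41.1 µg/L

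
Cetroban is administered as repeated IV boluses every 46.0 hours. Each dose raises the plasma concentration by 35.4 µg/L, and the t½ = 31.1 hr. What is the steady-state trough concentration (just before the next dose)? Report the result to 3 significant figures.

k = ln 2 / 31.1 = 0.02229 hr⁻¹
Fraction remaining after one interval: e^(−kτ) = e^(−0.02229 × 46.0) = 0.3587
R = 1 / (1 − 0.3587) = 1.559
Css,max = 35.4 × 1.559 = 55.20 µg/L
Css,min = Css,max × e^(−kτ) = 55.20 × 0.3587 ≈ 19.8 µg/L

19.8 µg/L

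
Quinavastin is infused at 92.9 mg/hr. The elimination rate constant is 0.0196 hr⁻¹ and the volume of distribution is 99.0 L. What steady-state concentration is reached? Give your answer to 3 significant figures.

CL = k · V = 0.0196 × 99.0 = 1.940 L/hr
Css = rate / CL = 92.9 / 1.940 ≈ 47.9 mg/L

47.9 mg/L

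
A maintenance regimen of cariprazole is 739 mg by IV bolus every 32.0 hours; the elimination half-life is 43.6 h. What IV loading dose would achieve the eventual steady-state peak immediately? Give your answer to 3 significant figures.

1850 mg

k = ln 2 / 43.6 = 0.01590 h⁻¹
Accumulation ratio R = 1 / (1 − e^(−kτ)) = 1 / (1 − e^(−0.01590×32.0)) = 1 / (1 − 0.6013) = 2.508
Loading dose = maintenance dose × R = 739 × 2.508 ≈ 1850 mg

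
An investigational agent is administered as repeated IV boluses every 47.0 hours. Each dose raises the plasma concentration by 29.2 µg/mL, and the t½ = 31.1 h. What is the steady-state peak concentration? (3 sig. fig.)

k = ln 2 / 31.1 = 0.02229 h⁻¹
Fraction remaining after one interval: e^(−kτ) = e^(−0.02229 × 47.0) = 0.3508
R = 1 / (1 − 0.3508) = 1.540
Css,max = 29.2 × 1.540 ≈ 45.0 µg/mL

45.0 µg/mL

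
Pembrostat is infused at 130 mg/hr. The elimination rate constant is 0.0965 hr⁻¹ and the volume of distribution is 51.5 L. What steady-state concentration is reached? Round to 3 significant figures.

CL = k · V = 0.0965 × 51.5 = 4.970 L/hr
Css = rate / CL = 130 / 4.970 ≈ 26.2 µg/mL

26.2 µg/mL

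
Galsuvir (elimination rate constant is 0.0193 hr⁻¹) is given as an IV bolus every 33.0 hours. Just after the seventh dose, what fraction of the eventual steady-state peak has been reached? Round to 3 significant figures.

f_n = 1 − e^(−nkτ) = 1 − e^(−7 × 0.01930 × 33.0) = 1 − e^(−4.458) = 1 − 0.01158 ≈ 0.988

0.988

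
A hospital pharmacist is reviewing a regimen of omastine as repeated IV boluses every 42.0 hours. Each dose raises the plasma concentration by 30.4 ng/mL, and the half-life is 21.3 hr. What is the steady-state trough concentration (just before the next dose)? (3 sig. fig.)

10.4 ng/mL

k = ln 2 / 21.3 = 0.03254 hr⁻¹
Fraction remaining after one interval: e^(−kτ) = e^(−0.03254 × 42.0) = 0.2549
R = 1 / (1 − 0.2549) = 1.342
Css,max = 30.4 × 1.342 = 40.80 ng/mL
Css,min = Css,max × e^(−kτ) = 40.80 × 0.2549 ≈ 10.4 ng/mL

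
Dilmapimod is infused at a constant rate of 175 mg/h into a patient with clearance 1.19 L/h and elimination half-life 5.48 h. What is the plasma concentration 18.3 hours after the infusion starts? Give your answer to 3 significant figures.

Css = rate / CL = 175 / 1.19 = 147.1 µg/mL
k = ln 2 / 5.48 = 0.1265 h⁻¹
C(t) = Css (1 − e^(−kt)) = 147.1 × (1 − e^(−2.315)) = 147.1 × 0.9012 ≈ 133 µg/mL

133 µg/mL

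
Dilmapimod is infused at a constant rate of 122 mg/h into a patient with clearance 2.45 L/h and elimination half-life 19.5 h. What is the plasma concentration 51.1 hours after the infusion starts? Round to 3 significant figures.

41.7 µg/mL

Css = rate / CL = 122 / 2.45 = 49.80 µg/mL
k = ln 2 / 19.5 = 0.03555 h⁻¹
C(t) = Css (1 − e^(−kt)) = 49.80 × (1 − e^(−1.816)) = 49.80 × 0.8374 ≈ 41.7 µg/mL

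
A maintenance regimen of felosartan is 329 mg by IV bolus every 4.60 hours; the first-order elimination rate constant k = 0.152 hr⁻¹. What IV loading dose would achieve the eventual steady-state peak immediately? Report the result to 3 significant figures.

654 mg

Accumulation ratio R = 1 / (1 − e^(−kτ)) = 1 / (1 − e^(−0.1520×4.60)) = 1 / (1 − 0.4970) = 1.988
Loading dose = maintenance dose × R = 329 × 1.988 ≈ 654 mg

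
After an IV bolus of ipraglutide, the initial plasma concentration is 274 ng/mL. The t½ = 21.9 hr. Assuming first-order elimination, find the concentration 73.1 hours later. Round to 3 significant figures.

27.1 ng/mL

k = ln 2 / 21.9 = 0.03165 hr⁻¹
73.1 hr is 3.338 half-lives, so C = 274 × (1/2)^3.338 = 274 × 0.09890 ≈ 27.1 ng/mL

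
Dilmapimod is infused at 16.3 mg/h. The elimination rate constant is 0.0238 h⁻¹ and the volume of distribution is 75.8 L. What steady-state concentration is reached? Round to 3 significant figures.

CL = k · V = 0.0238 × 75.8 = 1.804 L/h
Css = rate / CL = 16.3 / 1.804 ≈ 9.04 mg/L

9.04 mg/L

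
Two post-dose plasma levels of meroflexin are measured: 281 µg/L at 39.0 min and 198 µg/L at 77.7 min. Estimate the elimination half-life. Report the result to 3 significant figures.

76.6 minutes

k = ln(C₁/C₂) / (t₂ − t₁) = ln(281/198) / (77.7 − 39.0)
  = 0.3501 / 38.70 = 0.009046 min⁻¹
t½ = ln 2 / k = ln 2 / 0.009046 ≈ 76.6 minutes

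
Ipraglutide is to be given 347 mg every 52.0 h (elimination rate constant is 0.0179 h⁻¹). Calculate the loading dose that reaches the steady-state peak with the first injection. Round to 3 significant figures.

573 mg

Accumulation ratio R = 1 / (1 − e^(−kτ)) = 1 / (1 − e^(−0.01790×52.0)) = 1 / (1 − 0.3942) = 1.651
Loading dose = maintenance dose × R = 347 × 1.651 ≈ 573 mg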